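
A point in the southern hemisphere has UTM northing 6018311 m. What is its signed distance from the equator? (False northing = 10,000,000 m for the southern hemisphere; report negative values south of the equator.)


For southern: actual = 6018311 - 10000000 = -3981689 m

-3981689 m


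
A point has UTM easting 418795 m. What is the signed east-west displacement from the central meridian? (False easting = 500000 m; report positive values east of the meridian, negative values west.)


displacement = 418795 - 500000 = -81205 m

-81205 m


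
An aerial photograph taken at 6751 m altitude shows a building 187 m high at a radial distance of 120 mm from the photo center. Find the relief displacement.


d = h * r / H = 187 * 120 / 6751 = 3.32 mm

3.32 mm


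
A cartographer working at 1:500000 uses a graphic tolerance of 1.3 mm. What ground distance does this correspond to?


ground = 1.3 mm * 500000 / 1000 = 650.0 m

650.0 m


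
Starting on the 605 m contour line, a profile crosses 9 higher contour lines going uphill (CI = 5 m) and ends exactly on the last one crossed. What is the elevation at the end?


elevation = 605 + 9 * 5 = 650 m

650 m


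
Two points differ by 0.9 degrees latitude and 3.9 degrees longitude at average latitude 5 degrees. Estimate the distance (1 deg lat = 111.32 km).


dlat_km = 0.9 * 111.32 = 100.188
dlon_km = 3.9 * 111.32 * cos(5) ≈ 432.496
dist = sqrt(100.188^2 + 432.496^2) ≈ 443.9 km

443.9 km


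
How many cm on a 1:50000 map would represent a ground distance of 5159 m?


map_cm = 5159 * 100 / 50000 = 10.318 cm ≈ 10.32 cm

10.32 cm


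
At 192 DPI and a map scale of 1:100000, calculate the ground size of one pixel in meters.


pixel_cm = 2.54 / 192 ≈ 0.013229 cm
ground = pixel_cm * 100000 / 100 = 2.54 * 100000 / (192 * 100) = 254000 / 19200 ≈ 13.23 m

13.23 m


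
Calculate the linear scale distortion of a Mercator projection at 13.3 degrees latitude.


SF = 1 / cos(13.3) = 1 / 0.973179 = 1.028

1.028


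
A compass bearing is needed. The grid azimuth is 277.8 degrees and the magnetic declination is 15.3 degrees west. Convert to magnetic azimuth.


magnetic azimuth = grid azimuth - declination (east +ve)
mag_az = 277.8 - -15.3 = 293.1 degrees

293.1 degrees


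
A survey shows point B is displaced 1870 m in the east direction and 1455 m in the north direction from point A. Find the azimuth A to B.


az = atan2(1870, 1455) = 52.1 deg
adjusted to 0-360: 52.1 degrees

52.1 degrees


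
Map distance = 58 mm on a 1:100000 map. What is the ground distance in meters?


ground = 58 mm * 100000 / 1000 = 5800.0 m

5800.0 m


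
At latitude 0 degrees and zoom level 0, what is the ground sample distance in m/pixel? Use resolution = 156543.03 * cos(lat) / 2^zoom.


res = 156543.03 * cos(0) / 2^0 = 156543.03 * 1.0 / 1 = 156543.03 m/pixel

156543.03 m/pixel


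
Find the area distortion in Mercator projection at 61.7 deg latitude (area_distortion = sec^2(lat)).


area_distortion = 1/cos^2(61.7) = 4.449

4.449


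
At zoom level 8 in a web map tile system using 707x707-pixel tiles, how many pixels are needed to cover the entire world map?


tiles per axis = 2^8 = 256
total tiles = 256^2 = 65536
pixels per axis = 256 * 707 = 180992
total pixels = 180992^2 = 32758104064

32758104064 pixels


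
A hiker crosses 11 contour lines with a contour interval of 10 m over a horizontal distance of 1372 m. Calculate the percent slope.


elevation change = 11 * 10 = 110 m
slope = 110 / 1372 * 100 = 8.0%

8.0%


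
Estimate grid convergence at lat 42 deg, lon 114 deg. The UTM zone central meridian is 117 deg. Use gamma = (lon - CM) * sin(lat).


gamma = (114 - 117) * sin(42) = -3 * 0.669131 = -2.007 degrees

-2.007 degrees


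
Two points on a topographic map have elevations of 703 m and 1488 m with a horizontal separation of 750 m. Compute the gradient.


gradient = (1488 - 703) / 750 = 785 / 750 = 1.0467

1.0467


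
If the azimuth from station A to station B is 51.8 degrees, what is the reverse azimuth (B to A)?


back azimuth = (51.8 + 180) mod 360 = 231.8 degrees

231.8 degrees


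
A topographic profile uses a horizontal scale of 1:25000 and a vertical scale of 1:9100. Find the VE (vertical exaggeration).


VE = horizontal_scale / vertical_scale = 25000 / 9100 ≈ 2.7

2.7x


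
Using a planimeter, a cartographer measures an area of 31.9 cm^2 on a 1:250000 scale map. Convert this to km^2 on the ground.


ground_area = 31.9 * (250000/100)^2 = 199375000.0 m^2 = 199.375 km^2

199.375 km^2


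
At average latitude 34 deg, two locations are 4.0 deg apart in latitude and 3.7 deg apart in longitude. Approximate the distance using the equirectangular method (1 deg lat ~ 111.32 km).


dlat_km = 4.0 * 111.32 = 445.28
dlon_km = 3.7 * 111.32 * cos(34) ≈ 341.467
dist = sqrt(445.28^2 + 341.467^2) ≈ 561.1 km

561.1 km


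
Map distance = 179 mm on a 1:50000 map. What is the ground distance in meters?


ground = 179 mm * 50000 / 1000 = 8950.0 m

8950.0 m


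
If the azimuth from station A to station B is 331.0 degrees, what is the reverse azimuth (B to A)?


back azimuth = (331.0 + 180) mod 360 = 151.0 degrees

151.0 degrees


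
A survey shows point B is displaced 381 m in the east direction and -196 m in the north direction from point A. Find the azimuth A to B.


az = atan2(381, -196) = 117.2 deg
adjusted to 0-360: 117.2 degrees

117.2 degrees


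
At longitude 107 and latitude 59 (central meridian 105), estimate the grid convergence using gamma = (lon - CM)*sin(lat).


gamma = (107 - 105) * sin(59) = 2 * 0.857167 = 1.714 degrees

1.714 degrees


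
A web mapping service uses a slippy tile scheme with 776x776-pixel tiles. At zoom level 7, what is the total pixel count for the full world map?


tiles per axis = 2^7 = 128
total tiles = 128^2 = 16384
pixels per axis = 128 * 776 = 99328
total pixels = 99328^2 = 9866051584

9866051584 pixels


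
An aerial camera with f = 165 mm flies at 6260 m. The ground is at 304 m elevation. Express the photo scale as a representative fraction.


scale = f / (H - h) = 165 mm / 5956 m = 165 / 5956000 = 1:36097

1:36097


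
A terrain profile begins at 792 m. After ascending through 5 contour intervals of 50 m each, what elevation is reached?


elevation = 792 + 5 * 50 = 1042 m

1042 m


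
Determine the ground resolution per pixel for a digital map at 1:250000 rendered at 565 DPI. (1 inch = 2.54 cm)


pixel_cm = 2.54 / 565 ≈ 0.004496 cm
ground = pixel_cm * 250000 / 100 = 2.54 * 250000 / (565 * 100) = 635000 / 56500 ≈ 11.24 m

11.24 m


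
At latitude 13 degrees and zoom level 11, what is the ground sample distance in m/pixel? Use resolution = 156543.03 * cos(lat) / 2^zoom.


res = 156543.03 * cos(13) / 2^11 = 156543.03 * 0.97437006 / 2048 = 74.48 m/pixel

74.48 m/pixel


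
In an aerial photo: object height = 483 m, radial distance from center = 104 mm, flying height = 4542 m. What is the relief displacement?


d = h * r / H = 483 * 104 / 4542 = 11.06 mm

11.06 mm


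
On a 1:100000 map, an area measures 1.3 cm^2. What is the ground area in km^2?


ground_area = 1.3 * (100000/100)^2 = 1300000.0 m^2 = 1.3 km^2

1.3 km^2


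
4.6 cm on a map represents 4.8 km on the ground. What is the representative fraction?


ground = 4.8 km = 480000 cm; RF denominator = ground / map = 480000 / 4.6 ≈ 104348; RF = 1:104348

1:104348


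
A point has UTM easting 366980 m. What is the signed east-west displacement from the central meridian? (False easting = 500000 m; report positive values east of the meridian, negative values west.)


displacement = 366980 - 500000 = -133020 m

-133020 m


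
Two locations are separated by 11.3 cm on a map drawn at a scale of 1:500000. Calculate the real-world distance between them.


ground = 11.3 cm * 500000 / 100 = 56500.0 m = 56.5 km

56.5 km


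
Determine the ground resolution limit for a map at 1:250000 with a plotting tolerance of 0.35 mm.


ground = 0.35 mm * 250000 / 1000 = 87.5 m

87.5 m


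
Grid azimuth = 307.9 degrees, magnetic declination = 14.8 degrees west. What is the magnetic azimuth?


magnetic azimuth = grid azimuth - declination (east +ve)
mag_az = 307.9 - -14.8 = 322.7 degrees

322.7 degrees


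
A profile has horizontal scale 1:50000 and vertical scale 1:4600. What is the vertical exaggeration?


VE = horizontal_scale / vertical_scale = 50000 / 4600 ≈ 10.9

10.9x


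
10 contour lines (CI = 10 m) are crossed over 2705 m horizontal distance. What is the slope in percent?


elevation change = 10 * 10 = 100 m
slope = 100 / 2705 * 100 = 3.7%

3.7%


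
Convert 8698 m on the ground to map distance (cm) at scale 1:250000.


map_cm = 8698 * 100 / 250000 = 3.4792 cm ≈ 3.48 cm

3.48 cm


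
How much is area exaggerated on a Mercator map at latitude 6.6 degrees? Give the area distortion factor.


area_distortion = 1/cos^2(6.6) = 1.013

1.013


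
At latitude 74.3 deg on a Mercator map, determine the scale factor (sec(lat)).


SF = 1 / cos(74.3) = 1 / 0.2706 = 3.695

3.695


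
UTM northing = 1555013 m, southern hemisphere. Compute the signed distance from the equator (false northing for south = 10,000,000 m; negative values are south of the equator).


For southern: actual = 1555013 - 10000000 = -8444987 m

-8444987 m


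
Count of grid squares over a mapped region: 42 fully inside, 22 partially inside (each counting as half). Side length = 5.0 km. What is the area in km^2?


effective squares = 42 + 22 * 0.5 = 53.0
area = 53.0 * 25.0 = 1325.0 km^2

1325.0 km^2


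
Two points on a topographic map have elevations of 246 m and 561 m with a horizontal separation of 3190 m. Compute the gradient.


gradient = (561 - 246) / 3190 = 315 / 3190 = 0.0987

0.0987


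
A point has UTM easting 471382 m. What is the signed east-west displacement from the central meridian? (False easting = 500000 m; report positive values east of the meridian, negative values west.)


displacement = 471382 - 500000 = -28618 m

-28618 m


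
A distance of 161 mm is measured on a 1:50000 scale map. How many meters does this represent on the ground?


ground = 161 mm * 50000 / 1000 = 8050.0 m

8050.0 m


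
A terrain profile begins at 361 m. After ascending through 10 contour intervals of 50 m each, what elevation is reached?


elevation = 361 + 10 * 50 = 861 m

861 m


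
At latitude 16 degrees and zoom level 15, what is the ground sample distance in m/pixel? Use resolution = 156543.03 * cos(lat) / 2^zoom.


res = 156543.03 * cos(16) / 2^15 = 156543.03 * 0.9612617 / 32768 = 4.59 m/pixel

4.59 m/pixel


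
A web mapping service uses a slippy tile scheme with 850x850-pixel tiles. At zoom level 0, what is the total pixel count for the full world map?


tiles per axis = 2^0 = 1
total tiles = 1^2 = 1
pixels per axis = 1 * 850 = 850
total pixels = 850^2 = 722500

722500 pixels


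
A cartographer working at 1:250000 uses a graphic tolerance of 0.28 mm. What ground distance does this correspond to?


ground = 0.28 mm * 250000 / 1000 = 70.0 m

70.0 m


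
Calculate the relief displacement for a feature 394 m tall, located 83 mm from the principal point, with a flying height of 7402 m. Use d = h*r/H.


d = h * r / H = 394 * 83 / 7402 = 4.42 mm

4.42 mm


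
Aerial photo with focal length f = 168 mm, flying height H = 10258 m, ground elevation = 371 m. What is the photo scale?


scale = f / (H - h) = 168 mm / 9887 m = 168 / 9887000 = 1:58851

1:58851


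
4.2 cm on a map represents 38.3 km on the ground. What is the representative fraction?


ground = 38.3 km = 3830000 cm; RF denominator = ground / map = 3830000 / 4.2 ≈ 911905; RF = 1:911905

1:911905


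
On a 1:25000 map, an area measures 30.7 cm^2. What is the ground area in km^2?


ground_area = 30.7 * (25000/100)^2 = 1918750.0 m^2 = 1.91875 km^2 ≈ 1.919 km^2

1.919 km^2


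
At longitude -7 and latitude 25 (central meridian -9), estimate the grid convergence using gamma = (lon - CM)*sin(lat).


gamma = (-7 - -9) * sin(25) = 2 * 0.422618 = 0.845 degrees

0.845 degrees


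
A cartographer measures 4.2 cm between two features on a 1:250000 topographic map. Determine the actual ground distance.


ground = 4.2 cm * 250000 / 100 = 10500.0 m = 10.5 km

10.5 km


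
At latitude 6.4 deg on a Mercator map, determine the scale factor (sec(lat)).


SF = 1 / cos(6.4) = 1 / 0.993768 = 1.006

1.006


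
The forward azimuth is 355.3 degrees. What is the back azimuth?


back azimuth = (355.3 + 180) mod 360 = 175.3 degrees

175.3 degrees


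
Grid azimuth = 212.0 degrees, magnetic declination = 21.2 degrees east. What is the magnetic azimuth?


magnetic azimuth = grid azimuth - declination (east +ve)
mag_az = 212.0 - 21.2 = 190.8 degrees

190.8 degrees


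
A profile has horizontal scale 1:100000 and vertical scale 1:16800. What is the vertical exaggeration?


VE = horizontal_scale / vertical_scale = 100000 / 16800 ≈ 6.0

6.0x


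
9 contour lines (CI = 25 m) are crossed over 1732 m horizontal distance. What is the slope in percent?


elevation change = 9 * 25 = 225 m
slope = 225 / 1732 * 100 = 13.0%

13.0%


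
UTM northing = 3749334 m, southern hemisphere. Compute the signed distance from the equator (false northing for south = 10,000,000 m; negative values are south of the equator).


For southern: actual = 3749334 - 10000000 = -6250666 m

-6250666 m


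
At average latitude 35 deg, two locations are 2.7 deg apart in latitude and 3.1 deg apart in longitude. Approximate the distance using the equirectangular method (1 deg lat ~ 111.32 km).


dlat_km = 2.7 * 111.32 = 300.564
dlon_km = 3.1 * 111.32 * cos(35) ≈ 282.683
dist = sqrt(300.564^2 + 282.683^2) ≈ 412.6 km

412.6 km


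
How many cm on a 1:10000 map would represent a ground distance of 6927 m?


map_cm = 6927 * 100 / 10000 = 69.27 cm

69.27 cm


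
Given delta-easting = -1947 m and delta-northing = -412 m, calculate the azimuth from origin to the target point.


az = atan2(-1947, -412) = -101.9 deg
adjusted to 0-360: 258.1 degrees

258.1 degrees


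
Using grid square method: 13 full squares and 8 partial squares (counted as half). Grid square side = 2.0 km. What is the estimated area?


effective squares = 13 + 8 * 0.5 = 17.0
area = 17.0 * 4.0 = 68.0 km^2

68.0 km^2


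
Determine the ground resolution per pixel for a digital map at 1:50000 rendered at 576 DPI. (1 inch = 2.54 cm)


pixel_cm = 2.54 / 576 ≈ 0.00441 cm
ground = pixel_cm * 50000 / 100 = 2.54 * 50000 / (576 * 100) = 127000 / 57600 ≈ 2.2 m

2.2 m


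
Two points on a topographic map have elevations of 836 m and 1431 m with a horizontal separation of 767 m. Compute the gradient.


gradient = (1431 - 836) / 767 = 595 / 767 = 0.7757

0.7757


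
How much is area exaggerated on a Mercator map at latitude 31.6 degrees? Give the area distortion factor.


area_distortion = 1/cos^2(31.6) = 1.378

1.378


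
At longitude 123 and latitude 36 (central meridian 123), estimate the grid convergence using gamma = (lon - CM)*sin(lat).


gamma = (123 - 123) * sin(36) = 0 * 0.587785 = 0.0 degrees

0.0 degrees


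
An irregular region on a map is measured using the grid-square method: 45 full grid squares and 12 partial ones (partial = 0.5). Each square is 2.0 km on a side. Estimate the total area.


effective squares = 45 + 12 * 0.5 = 51.0
area = 51.0 * 4.0 = 204.0 km^2

204.0 km^2


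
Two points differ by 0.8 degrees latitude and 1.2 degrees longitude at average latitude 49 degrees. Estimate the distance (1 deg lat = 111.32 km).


dlat_km = 0.8 * 111.32 = 89.056
dlon_km = 1.2 * 111.32 * cos(49) ≈ 87.639
dist = sqrt(89.056^2 + 87.639^2) ≈ 124.9 km

124.9 km


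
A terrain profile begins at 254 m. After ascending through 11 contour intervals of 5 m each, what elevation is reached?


elevation = 254 + 11 * 5 = 309 m

309 m


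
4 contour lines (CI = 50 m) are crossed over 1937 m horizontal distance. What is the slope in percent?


elevation change = 4 * 50 = 200 m
slope = 200 / 1937 * 100 = 10.3%

10.3%


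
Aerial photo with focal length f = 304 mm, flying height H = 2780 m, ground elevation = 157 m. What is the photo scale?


scale = f / (H - h) = 304 mm / 2623 m = 304 / 2623000 = 1:8628

1:8628


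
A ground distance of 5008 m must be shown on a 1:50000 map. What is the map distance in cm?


map_cm = 5008 * 100 / 50000 = 10.016 cm ≈ 10.02 cm

10.02 cm


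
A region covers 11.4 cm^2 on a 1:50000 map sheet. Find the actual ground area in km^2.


ground_area = 11.4 * (50000/100)^2 = 2850000.0 m^2 = 2.85 km^2

2.85 km^2


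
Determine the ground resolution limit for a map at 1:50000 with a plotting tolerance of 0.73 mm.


ground = 0.73 mm * 50000 / 1000 = 36.5 m

36.5 m


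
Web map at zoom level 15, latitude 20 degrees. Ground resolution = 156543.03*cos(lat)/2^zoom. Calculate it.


res = 156543.03 * cos(20) / 2^15 = 156543.03 * 0.93969262 / 32768 = 4.49 m/pixel

4.49 m/pixel


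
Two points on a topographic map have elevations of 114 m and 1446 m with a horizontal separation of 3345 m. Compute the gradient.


gradient = (1446 - 114) / 3345 = 1332 / 3345 = 0.3982

0.3982


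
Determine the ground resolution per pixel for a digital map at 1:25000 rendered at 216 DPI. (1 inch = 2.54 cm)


pixel_cm = 2.54 / 216 ≈ 0.011759 cm
ground = pixel_cm * 25000 / 100 = 2.54 * 25000 / (216 * 100) = 63500 / 21600 ≈ 2.94 m

2.94 m


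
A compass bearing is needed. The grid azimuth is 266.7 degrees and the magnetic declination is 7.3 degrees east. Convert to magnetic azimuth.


magnetic azimuth = grid azimuth - declination (east +ve)
mag_az = 266.7 - 7.3 = 259.4 degrees

259.4 degrees


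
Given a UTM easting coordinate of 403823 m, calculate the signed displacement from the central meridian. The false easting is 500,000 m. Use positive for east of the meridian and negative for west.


displacement = 403823 - 500000 = -96177 m

-96177 m


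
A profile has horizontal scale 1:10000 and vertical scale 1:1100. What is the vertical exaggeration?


VE = horizontal_scale / vertical_scale = 10000 / 1100 ≈ 9.1

9.1x


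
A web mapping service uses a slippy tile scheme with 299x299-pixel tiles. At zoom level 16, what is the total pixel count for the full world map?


tiles per axis = 2^16 = 65536
total tiles = 65536^2 = 4294967296
pixels per axis = 65536 * 299 = 19595264
total pixels = 19595264^2 = 383974371229696

383974371229696 pixels


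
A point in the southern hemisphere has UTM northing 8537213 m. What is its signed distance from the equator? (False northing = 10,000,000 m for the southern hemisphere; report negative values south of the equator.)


For southern: actual = 8537213 - 10000000 = -1462787 m

-1462787 m


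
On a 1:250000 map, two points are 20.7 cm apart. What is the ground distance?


ground = 20.7 cm * 250000 / 100 = 51750.0 m = 51.75 km

51.75 km


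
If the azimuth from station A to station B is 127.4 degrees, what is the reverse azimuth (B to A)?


back azimuth = (127.4 + 180) mod 360 = 307.4 degrees

307.4 degrees


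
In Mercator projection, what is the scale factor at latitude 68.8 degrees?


SF = 1 / cos(68.8) = 1 / 0.361625 = 2.765

2.765


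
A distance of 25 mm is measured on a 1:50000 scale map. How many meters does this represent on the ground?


ground = 25 mm * 50000 / 1000 = 1250.0 m

1250.0 m


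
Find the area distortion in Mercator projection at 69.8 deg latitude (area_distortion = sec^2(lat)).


area_distortion = 1/cos^2(69.8) = 8.387

8.387


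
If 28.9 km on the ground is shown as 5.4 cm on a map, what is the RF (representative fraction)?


ground = 28.9 km = 2890000 cm; RF denominator = ground / map = 2890000 / 5.4 ≈ 535185; RF = 1:535185

1:535185


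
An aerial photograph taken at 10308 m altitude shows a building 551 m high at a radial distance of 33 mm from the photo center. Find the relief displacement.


d = h * r / H = 551 * 33 / 10308 = 1.76 mm

1.76 mm


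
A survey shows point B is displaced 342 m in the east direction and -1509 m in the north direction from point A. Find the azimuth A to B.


az = atan2(342, -1509) = 167.2 deg
adjusted to 0-360: 167.2 degrees

167.2 degrees


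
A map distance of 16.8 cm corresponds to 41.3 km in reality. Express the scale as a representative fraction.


ground = 41.3 km = 4130000 cm; RF denominator = ground / map = 4130000 / 16.8 ≈ 245833; RF = 1:245833

1:245833


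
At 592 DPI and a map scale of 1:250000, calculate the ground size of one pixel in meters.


pixel_cm = 2.54 / 592 ≈ 0.004291 cm
ground = pixel_cm * 250000 / 100 = 2.54 * 250000 / (592 * 100) = 635000 / 59200 ≈ 10.73 m

10.73 m


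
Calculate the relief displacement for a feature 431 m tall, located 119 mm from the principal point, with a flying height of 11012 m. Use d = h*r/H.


d = h * r / H = 431 * 119 / 11012 = 4.66 mm

4.66 mm


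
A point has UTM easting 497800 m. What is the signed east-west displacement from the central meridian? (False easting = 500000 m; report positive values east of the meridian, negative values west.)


displacement = 497800 - 500000 = -2200 m

-2200 m


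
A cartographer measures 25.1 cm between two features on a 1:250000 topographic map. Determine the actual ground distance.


ground = 25.1 cm * 250000 / 100 = 62750.0 m = 62.75 km

62.75 km


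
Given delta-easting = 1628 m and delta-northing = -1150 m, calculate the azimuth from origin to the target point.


az = atan2(1628, -1150) = 125.2 deg
adjusted to 0-360: 125.2 degrees

125.2 degrees


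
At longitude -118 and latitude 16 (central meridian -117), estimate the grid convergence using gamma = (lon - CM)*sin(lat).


gamma = (-118 - -117) * sin(16) = -1 * 0.275637 = -0.276 degrees

-0.276 degrees


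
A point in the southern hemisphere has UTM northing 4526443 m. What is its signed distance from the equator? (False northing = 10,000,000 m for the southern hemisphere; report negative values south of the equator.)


For southern: actual = 4526443 - 10000000 = -5473557 m

-5473557 m


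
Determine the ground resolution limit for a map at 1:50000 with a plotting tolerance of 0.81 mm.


ground = 0.81 mm * 50000 / 1000 = 40.5 m

40.5 m


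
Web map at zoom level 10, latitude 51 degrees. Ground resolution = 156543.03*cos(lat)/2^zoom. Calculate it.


res = 156543.03 * cos(51) / 2^10 = 156543.03 * 0.62932039 / 1024 = 96.21 m/pixel

96.21 m/pixel


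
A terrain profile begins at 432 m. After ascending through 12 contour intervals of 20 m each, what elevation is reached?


elevation = 432 + 12 * 20 = 672 m

672 m


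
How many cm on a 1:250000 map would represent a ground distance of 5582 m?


map_cm = 5582 * 100 / 250000 = 2.2328 cm ≈ 2.23 cm

2.23 cm


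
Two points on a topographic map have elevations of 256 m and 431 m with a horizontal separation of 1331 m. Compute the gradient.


gradient = (431 - 256) / 1331 = 175 / 1331 = 0.1315

0.1315


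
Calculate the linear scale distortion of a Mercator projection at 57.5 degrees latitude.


SF = 1 / cos(57.5) = 1 / 0.5373 = 1.861

1.861


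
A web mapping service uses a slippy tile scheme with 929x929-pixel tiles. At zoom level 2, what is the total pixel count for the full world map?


tiles per axis = 2^2 = 4
total tiles = 4^2 = 16
pixels per axis = 4 * 929 = 3716
total pixels = 3716^2 = 13808656

13808656 pixels


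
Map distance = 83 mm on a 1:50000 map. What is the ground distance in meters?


ground = 83 mm * 50000 / 1000 = 4150.0 m

4150.0 m


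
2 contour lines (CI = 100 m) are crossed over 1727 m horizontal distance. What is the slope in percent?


elevation change = 2 * 100 = 200 m
slope = 200 / 1727 * 100 = 11.6%

11.6%


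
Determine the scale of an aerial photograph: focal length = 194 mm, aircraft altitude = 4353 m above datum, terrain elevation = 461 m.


scale = f / (H - h) = 194 mm / 3892 m = 194 / 3892000 = 1:20062

1:20062


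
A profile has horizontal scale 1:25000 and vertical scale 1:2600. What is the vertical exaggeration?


VE = horizontal_scale / vertical_scale = 25000 / 2600 ≈ 9.6

9.6x


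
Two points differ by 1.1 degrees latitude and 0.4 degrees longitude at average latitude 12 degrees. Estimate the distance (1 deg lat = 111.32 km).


dlat_km = 1.1 * 111.32 = 122.452
dlon_km = 0.4 * 111.32 * cos(12) ≈ 43.555
dist = sqrt(122.452^2 + 43.555^2) ≈ 130.0 km

130.0 km


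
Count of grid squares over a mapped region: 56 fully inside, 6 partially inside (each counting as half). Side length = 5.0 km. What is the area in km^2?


effective squares = 56 + 6 * 0.5 = 59.0
area = 59.0 * 25.0 = 1475.0 km^2

1475.0 km^2


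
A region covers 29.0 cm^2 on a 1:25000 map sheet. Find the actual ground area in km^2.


ground_area = 29.0 * (25000/100)^2 = 1812500.0 m^2 = 1.8125 km^2 ≈ 1.813 km^2

1.813 km^2


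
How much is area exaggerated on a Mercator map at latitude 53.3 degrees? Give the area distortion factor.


area_distortion = 1/cos^2(53.3) = 2.8

2.8


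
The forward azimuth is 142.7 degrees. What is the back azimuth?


back azimuth = (142.7 + 180) mod 360 = 322.7 degrees

322.7 degrees


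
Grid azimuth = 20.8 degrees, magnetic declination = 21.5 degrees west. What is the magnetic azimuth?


magnetic azimuth = grid azimuth - declination (east +ve)
mag_az = 20.8 - -21.5 = 42.3 degrees

42.3 degrees


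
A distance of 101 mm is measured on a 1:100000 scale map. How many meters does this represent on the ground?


ground = 101 mm * 100000 / 1000 = 10100.0 m

10100.0 m


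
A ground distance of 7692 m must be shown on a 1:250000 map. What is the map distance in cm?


map_cm = 7692 * 100 / 250000 = 3.0768 cm ≈ 3.08 cm

3.08 cm


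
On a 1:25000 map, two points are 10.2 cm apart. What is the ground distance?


ground = 10.2 cm * 25000 / 100 = 2550.0 m = 2.55 km

2.55 km


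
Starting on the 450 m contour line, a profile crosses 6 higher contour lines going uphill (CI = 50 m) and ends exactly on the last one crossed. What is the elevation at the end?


elevation = 450 + 6 * 50 = 750 m

750 m


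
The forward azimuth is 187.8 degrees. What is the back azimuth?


back azimuth = (187.8 + 180) mod 360 = 7.8 degrees

7.8 degrees


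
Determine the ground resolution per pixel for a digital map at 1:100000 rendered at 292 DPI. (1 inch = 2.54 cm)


pixel_cm = 2.54 / 292 ≈ 0.008699 cm
ground = pixel_cm * 100000 / 100 = 2.54 * 100000 / (292 * 100) = 254000 / 29200 ≈ 8.7 m

8.7 m


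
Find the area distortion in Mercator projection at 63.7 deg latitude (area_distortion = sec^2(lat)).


area_distortion = 1/cos^2(63.7) = 5.094

5.094


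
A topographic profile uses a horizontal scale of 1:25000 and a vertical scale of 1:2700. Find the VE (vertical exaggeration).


VE = horizontal_scale / vertical_scale = 25000 / 2700 ≈ 9.3

9.3x


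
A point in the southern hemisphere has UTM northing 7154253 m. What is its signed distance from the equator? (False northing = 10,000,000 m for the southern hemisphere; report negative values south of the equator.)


For southern: actual = 7154253 - 10000000 = -2845747 m

-2845747 m


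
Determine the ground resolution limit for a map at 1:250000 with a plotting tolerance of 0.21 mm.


ground = 0.21 mm * 250000 / 1000 = 52.5 m

52.5 m


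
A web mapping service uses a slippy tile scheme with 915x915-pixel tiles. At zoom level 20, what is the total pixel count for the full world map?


tiles per axis = 2^20 = 1048576
total tiles = 1048576^2 = 1099511627776
pixels per axis = 1048576 * 915 = 959447040
total pixels = 959447040^2 = 920538622564761600

920538622564761600 pixels


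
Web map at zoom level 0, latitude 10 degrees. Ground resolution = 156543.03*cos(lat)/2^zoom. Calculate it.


res = 156543.03 * cos(10) / 2^0 = 156543.03 * 0.98480775 / 1 = 154164.79 m/pixel

154164.79 m/pixel


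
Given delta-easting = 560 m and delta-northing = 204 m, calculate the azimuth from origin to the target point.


az = atan2(560, 204) = 70.0 deg
adjusted to 0-360: 70.0 degrees

70.0 degrees


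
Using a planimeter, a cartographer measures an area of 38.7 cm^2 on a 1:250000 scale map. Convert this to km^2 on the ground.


ground_area = 38.7 * (250000/100)^2 = 241875000.0 m^2 = 241.875 km^2

241.875 km^2


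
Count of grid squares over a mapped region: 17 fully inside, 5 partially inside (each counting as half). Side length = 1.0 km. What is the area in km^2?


effective squares = 17 + 5 * 0.5 = 19.5
area = 19.5 * 1.0 = 19.5 km^2

19.5 km^2


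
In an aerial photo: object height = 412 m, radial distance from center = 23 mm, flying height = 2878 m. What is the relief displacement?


d = h * r / H = 412 * 23 / 2878 = 3.29 mm

3.29 mm


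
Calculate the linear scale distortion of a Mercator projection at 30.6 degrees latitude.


SF = 1 / cos(30.6) = 1 / 0.860742 = 1.162

1.162


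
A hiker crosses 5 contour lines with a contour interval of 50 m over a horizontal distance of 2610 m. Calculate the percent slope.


elevation change = 5 * 50 = 250 m
slope = 250 / 2610 * 100 = 9.6%

9.6%


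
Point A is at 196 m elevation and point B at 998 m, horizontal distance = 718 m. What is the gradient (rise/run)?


gradient = (998 - 196) / 718 = 802 / 718 = 1.117

1.117


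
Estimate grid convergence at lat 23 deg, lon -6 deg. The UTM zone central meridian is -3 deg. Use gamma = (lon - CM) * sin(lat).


gamma = (-6 - -3) * sin(23) = -3 * 0.390731 = -1.172 degrees

-1.172 degrees


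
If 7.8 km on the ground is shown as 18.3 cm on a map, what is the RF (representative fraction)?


ground = 7.8 km = 780000 cm; RF denominator = ground / map = 780000 / 18.3 ≈ 42623; RF = 1:42623

1:42623


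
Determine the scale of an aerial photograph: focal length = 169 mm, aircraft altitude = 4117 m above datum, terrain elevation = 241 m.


scale = f / (H - h) = 169 mm / 3876 m = 169 / 3876000 = 1:22935

1:22935


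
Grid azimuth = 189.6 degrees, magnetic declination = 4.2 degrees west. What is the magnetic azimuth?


magnetic azimuth = grid azimuth - declination (east +ve)
mag_az = 189.6 - -4.2 = 193.8 degrees

193.8 degrees


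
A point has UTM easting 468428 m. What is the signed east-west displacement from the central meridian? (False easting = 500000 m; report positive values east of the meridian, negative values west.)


displacement = 468428 - 500000 = -31572 m

-31572 m


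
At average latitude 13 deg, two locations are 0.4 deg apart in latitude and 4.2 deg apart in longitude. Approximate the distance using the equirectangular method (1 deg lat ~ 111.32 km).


dlat_km = 0.4 * 111.32 = 44.528
dlon_km = 4.2 * 111.32 * cos(13) ≈ 455.561
dist = sqrt(44.528^2 + 455.561^2) ≈ 457.7 km

457.7 km


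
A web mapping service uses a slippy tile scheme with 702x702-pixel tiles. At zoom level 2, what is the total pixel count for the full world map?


tiles per axis = 2^2 = 4
total tiles = 4^2 = 16
pixels per axis = 4 * 702 = 2808
total pixels = 2808^2 = 7884864

7884864 pixels


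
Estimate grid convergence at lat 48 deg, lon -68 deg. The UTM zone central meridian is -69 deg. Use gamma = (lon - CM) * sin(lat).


gamma = (-68 - -69) * sin(48) = 1 * 0.743145 = 0.743 degrees

0.743 degrees


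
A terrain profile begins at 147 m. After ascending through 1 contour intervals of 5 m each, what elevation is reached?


elevation = 147 + 1 * 5 = 152 m

152 m


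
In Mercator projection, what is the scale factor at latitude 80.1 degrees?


SF = 1 / cos(80.1) = 1 / 0.171929 = 5.816

5.816


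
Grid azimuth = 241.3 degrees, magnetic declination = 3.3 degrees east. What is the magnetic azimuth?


magnetic azimuth = grid azimuth - declination (east +ve)
mag_az = 241.3 - 3.3 = 238.0 degrees

238.0 degrees


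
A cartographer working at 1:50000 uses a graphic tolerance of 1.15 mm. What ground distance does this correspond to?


ground = 1.15 mm * 50000 / 1000 = 57.5 m

57.5 m


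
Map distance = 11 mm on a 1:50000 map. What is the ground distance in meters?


ground = 11 mm * 50000 / 1000 = 550.0 m

550.0 m


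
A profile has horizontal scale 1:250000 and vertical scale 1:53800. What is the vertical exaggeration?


VE = horizontal_scale / vertical_scale = 250000 / 53800 ≈ 4.6

4.6x


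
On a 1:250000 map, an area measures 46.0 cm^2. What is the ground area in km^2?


ground_area = 46.0 * (250000/100)^2 = 287500000.0 m^2 = 287.5 km^2

287.5 km^2


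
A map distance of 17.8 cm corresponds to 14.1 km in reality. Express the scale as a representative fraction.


ground = 14.1 km = 1410000 cm; RF denominator = ground / map = 1410000 / 17.8 ≈ 79213; RF = 1:79213

1:79213


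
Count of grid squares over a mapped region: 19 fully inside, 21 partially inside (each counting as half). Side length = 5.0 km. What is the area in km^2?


effective squares = 19 + 21 * 0.5 = 29.5
area = 29.5 * 25.0 = 737.5 km^2

737.5 km^2


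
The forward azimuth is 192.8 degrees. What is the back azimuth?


back azimuth = (192.8 + 180) mod 360 = 12.8 degrees

12.8 degrees


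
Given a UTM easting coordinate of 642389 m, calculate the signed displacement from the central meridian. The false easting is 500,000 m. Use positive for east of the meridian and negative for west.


displacement = 642389 - 500000 = 142389 m

142389 m


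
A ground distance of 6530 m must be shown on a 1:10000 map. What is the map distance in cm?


map_cm = 6530 * 100 / 10000 = 65.3 cm

65.3 cm


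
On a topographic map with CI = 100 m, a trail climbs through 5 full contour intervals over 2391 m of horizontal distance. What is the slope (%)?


elevation change = 5 * 100 = 500 m
slope = 500 / 2391 * 100 = 20.9%

20.9%


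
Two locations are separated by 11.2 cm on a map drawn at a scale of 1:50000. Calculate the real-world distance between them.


ground = 11.2 cm * 50000 / 100 = 5600.0 m = 5.6 km

5.6 km


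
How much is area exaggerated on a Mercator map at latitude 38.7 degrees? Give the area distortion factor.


area_distortion = 1/cos^2(38.7) = 1.642

1.642


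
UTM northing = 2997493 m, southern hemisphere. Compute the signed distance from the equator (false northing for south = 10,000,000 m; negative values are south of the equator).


For southern: actual = 2997493 - 10000000 = -7002507 m

-7002507 m


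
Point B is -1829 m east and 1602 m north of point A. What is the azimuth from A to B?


az = atan2(-1829, 1602) = -48.8 deg
adjusted to 0-360: 311.2 degrees

311.2 degrees


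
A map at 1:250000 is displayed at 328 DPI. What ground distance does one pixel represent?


pixel_cm = 2.54 / 328 ≈ 0.007744 cm
ground = pixel_cm * 250000 / 100 = 2.54 * 250000 / (328 * 100) = 635000 / 32800 ≈ 19.36 m

19.36 m


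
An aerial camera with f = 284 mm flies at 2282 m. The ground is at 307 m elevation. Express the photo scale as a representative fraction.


scale = f / (H - h) = 284 mm / 1975 m = 284 / 1975000 = 1:6954

1:6954


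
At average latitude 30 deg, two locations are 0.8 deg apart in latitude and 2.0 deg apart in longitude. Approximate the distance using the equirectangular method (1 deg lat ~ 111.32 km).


dlat_km = 0.8 * 111.32 = 89.056
dlon_km = 2.0 * 111.32 * cos(30) ≈ 192.812
dist = sqrt(89.056^2 + 192.812^2) ≈ 212.4 km

212.4 km


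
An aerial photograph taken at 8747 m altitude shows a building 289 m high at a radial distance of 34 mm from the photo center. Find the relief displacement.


d = h * r / H = 289 * 34 / 8747 = 1.12 mm

1.12 mm


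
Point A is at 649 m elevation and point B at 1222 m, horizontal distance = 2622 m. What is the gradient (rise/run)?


gradient = (1222 - 649) / 2622 = 573 / 2622 = 0.2185

0.2185


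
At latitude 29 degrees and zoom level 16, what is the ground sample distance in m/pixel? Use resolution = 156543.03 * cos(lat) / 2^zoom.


res = 156543.03 * cos(29) / 2^16 = 156543.03 * 0.87461971 / 65536 = 2.09 m/pixel

2.09 m/pixel


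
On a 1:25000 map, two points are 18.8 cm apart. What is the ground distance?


ground = 18.8 cm * 25000 / 100 = 4700.0 m = 4.7 km

4.7 km


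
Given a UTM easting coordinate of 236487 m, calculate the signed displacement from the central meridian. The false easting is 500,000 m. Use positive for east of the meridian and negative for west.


displacement = 236487 - 500000 = -263513 m

-263513 m


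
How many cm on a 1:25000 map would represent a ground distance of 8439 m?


map_cm = 8439 * 100 / 25000 = 33.756 cm ≈ 33.76 cm

33.76 cm


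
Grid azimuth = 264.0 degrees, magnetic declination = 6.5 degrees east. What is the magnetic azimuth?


magnetic azimuth = grid azimuth - declination (east +ve)
mag_az = 264.0 - 6.5 = 257.5 degrees

257.5 degrees


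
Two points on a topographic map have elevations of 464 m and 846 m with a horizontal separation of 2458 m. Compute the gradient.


gradient = (846 - 464) / 2458 = 382 / 2458 = 0.1554

0.1554


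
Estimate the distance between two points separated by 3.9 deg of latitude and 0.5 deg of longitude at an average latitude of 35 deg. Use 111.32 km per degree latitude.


dlat_km = 3.9 * 111.32 = 434.148
dlon_km = 0.5 * 111.32 * cos(35) ≈ 45.594
dist = sqrt(434.148^2 + 45.594^2) ≈ 436.5 km

436.5 km


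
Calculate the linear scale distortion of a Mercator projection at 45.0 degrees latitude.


SF = 1 / cos(45.0) = 1 / 0.707107 = 1.414

1.414


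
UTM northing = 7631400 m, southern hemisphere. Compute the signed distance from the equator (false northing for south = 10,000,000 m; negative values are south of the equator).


For southern: actual = 7631400 - 10000000 = -2368600 m

-2368600 m


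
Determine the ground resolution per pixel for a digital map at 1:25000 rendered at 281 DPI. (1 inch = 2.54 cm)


pixel_cm = 2.54 / 281 ≈ 0.009039 cm
ground = pixel_cm * 25000 / 100 = 2.54 * 25000 / (281 * 100) = 63500 / 28100 ≈ 2.26 m

2.26 m


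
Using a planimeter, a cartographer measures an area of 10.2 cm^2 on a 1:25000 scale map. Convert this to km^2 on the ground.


ground_area = 10.2 * (25000/100)^2 = 637500.0 m^2 = 0.6375 km^2 ≈ 0.638 km^2

0.638 km^2


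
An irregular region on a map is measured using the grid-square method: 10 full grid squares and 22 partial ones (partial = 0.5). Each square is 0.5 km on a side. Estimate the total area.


effective squares = 10 + 22 * 0.5 = 21.0
area = 21.0 * 0.25 = 5.25 km^2

5.25 km^2


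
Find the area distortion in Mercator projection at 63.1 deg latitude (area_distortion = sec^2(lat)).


area_distortion = 1/cos^2(63.1) = 4.885

4.885


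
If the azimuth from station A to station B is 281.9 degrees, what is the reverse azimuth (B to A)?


back azimuth = (281.9 + 180) mod 360 = 101.9 degrees

101.9 degrees


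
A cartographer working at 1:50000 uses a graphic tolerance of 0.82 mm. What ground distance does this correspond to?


ground = 0.82 mm * 50000 / 1000 = 41.0 m

41.0 m


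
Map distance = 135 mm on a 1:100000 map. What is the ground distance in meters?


ground = 135 mm * 100000 / 1000 = 13500.0 m

13500.0 m


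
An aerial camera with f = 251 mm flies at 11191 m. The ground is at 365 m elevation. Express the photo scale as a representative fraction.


scale = f / (H - h) = 251 mm / 10826 m = 251 / 10826000 = 1:43131

1:43131
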